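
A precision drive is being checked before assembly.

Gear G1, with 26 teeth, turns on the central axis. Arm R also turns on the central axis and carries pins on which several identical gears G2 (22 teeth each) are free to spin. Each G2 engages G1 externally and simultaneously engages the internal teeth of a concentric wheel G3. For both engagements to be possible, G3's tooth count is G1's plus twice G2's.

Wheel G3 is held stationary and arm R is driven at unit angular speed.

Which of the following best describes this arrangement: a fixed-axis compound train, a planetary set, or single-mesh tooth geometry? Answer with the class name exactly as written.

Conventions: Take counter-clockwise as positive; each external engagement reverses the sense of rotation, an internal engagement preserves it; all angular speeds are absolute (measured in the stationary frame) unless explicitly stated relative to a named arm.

class = planetary set [G3 = 26+2·22 = 70; Willis about the carrier]
classification: planetary set

planetary set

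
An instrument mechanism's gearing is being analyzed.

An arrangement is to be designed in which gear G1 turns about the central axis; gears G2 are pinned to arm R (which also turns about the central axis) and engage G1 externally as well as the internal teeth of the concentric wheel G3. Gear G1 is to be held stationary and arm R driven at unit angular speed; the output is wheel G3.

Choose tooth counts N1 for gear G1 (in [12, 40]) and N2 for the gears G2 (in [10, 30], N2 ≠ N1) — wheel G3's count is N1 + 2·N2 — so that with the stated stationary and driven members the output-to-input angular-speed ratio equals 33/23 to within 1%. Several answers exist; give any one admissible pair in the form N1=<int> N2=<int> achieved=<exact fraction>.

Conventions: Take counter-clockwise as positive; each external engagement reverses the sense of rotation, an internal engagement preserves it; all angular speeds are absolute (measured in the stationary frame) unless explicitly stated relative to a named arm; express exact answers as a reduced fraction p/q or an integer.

topology: planetary set — design target 33/23, arm = carrier (Willis)
Willis with ω_sun = 0: ω_ring/ω_arm = (N1+N3)/N3; set equal to 33/23  ⇒  N3/N1 = 1/(33/23 − 1) = 23/10
N3 = N1 + 2·N2  ⇒  N2/N1 = (N3/N1 − 1)/2 = (23/10 − 1)/2 = 13/20
smallest multiple with N1 ≥ 12 and N2 ≥ 10: k = 1  ⇒  N1 = 1·20 = 20, N2 = 1·13 = 13 (N1 ≤ 40, N2 ≤ 30, N2 ≠ N1 ✓), N3 = 20 + 2·13 = 46
check: (N1+N3)/N3 with N1 = 20, N3 = 46 gives 33/23; |achieved − target| = 0 ≤ 33/2300 ✓

N1=20 N2=13 achieved=33/23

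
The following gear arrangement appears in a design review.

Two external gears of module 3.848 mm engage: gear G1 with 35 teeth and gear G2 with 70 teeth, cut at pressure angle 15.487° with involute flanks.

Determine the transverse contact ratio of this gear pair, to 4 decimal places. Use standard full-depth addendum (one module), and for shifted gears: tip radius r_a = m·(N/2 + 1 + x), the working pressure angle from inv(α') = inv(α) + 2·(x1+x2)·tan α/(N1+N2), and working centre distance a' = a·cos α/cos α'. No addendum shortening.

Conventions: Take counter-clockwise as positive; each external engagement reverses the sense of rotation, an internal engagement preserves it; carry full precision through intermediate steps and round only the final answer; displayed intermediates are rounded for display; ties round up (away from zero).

2.0379

class = single-mesh tooth geometry [involute pair 35T × 70T, m = 3.848]
base radii: r_b1 = 64.894956, r_b2 = 129.789912
tip radii: r_a1 = 71.188000, r_a2 = 138.528000
no profile shift: α' = α, a' = a
action lengths: √(r_a1²−r_b1²) = 29.263903, √(r_a2²−r_b2²) = 48.420919
base pitch p_b = π·m·cos α = 11.649915
CR = (29.263903 + 48.420919 − 202.020000·sin 15.48700°)/11.649915 = 2.037912
contact ratio ≈ 2.0379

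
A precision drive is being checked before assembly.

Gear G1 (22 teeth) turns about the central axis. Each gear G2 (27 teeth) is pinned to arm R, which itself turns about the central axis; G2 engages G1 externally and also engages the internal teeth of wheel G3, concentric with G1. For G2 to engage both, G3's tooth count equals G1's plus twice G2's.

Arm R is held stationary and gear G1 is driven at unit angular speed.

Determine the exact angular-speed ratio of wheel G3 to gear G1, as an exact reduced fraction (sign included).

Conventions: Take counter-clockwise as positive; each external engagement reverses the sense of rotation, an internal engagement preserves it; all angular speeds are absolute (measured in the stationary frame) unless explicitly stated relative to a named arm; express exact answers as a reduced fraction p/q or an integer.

topology: planetary set — G1 22T / G2 27T / G3 76T, arm = carrier (Willis)
ring teeth: 22 + 2·27 = 76
22(ω_sun−ω_arm) = −76(ω_ring−ω_arm),  ω_arm = 0, ω_sun = 1
ω_ring = 0 − (22/76)(1−0) = -11/38
ω_out/ω_in = -11/38

-11/38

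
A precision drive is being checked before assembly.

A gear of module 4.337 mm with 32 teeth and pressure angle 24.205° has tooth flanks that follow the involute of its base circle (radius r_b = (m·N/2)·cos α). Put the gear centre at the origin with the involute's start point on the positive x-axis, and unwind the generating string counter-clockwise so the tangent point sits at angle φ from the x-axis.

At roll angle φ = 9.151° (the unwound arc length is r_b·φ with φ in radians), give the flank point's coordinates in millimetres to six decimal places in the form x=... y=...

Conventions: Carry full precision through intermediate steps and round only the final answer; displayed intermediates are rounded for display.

x=64.093462 y=0.085734

class = single-mesh tooth geometry [base-circle involute, m = 4.337, 32T]
pitch radius r_p = m·N/2 = 4.337·32/2 = 69.392000
base radius r_b = r_p·cos α = 69.392000·cos 24.205° = 63.291357
roll angle φ = 9.151° = 0.15971508 rad
x = r_b·(cos φ + φ·sin φ) = 64.093462
y = r_b·(sin φ − φ·cos φ) = 0.085734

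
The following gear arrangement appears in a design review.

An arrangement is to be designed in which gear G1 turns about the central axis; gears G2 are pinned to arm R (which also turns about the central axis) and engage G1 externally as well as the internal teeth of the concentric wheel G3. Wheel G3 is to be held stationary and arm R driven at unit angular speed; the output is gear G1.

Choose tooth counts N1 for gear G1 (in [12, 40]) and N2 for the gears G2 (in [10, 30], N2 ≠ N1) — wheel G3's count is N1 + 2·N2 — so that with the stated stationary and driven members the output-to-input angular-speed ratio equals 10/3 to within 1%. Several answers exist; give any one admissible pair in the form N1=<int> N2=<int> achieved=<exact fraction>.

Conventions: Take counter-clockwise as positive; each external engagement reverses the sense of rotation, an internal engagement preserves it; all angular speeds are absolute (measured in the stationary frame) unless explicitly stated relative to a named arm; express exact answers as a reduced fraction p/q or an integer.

N1=15 N2=10 achieved=10/3

planetary set to be sized for 10/3 (Willis relation)
Willis with ω_ring = 0: ω_sun/ω_arm = (N1+N3)/N1; set equal to 10/3  ⇒  N3/N1 = 10/3 − 1 = 7/3
N3 = N1 + 2·N2  ⇒  N2/N1 = (N3/N1 − 1)/2 = (7/3 − 1)/2 = 2/3
smallest multiple with N1 ≥ 12 and N2 ≥ 10: k = 5  ⇒  N1 = 5·3 = 15, N2 = 5·2 = 10 (N1 ≤ 40, N2 ≤ 30, N2 ≠ N1 ✓), N3 = 15 + 2·10 = 35
check: (N1+N3)/N1 with N1 = 15, N3 = 35 gives 10/3; |achieved − target| = 0 ≤ 1/30 ✓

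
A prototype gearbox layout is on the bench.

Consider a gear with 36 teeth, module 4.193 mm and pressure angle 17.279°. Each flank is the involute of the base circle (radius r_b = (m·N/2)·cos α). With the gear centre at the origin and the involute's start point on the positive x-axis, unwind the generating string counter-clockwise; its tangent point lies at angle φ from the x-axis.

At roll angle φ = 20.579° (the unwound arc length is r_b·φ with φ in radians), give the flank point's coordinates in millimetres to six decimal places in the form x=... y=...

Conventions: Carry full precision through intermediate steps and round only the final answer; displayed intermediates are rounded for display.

x=76.567510 y=1.098784

recognized (one wheel, involute flank): single-mesh tooth geometry, m = 4.193, N = 36
pitch radius r_p = m·N/2 = 4.193·36/2 = 75.474000
base radius r_b = r_p·cos α = 75.474000·cos 17.279° = 72.067838
roll angle φ = 20.579° = 0.35917131 rad
x = r_b·(cos φ + φ·sin φ) = 76.567510
y = r_b·(sin φ − φ·cos φ) = 1.098784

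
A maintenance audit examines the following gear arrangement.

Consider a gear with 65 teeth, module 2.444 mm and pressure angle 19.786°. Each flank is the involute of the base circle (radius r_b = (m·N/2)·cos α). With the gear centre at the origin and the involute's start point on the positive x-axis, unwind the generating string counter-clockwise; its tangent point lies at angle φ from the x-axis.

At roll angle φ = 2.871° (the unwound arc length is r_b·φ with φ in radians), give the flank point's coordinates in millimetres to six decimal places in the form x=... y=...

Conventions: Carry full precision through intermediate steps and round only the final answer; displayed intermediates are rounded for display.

single-mesh involute tooth geometry (65T wheel at module 2.444)
pitch radius r_p = m·N/2 = 2.444·65/2 = 79.430000
base radius r_b = r_p·cos α = 79.430000·cos 19.786° = 74.740732
roll angle φ = 2.871° = 0.05010840 rad
x = r_b·(cos φ + φ·sin φ) = 74.834504
y = r_b·(sin φ − φ·cos φ) = 0.003134

x=74.834504 y=0.003134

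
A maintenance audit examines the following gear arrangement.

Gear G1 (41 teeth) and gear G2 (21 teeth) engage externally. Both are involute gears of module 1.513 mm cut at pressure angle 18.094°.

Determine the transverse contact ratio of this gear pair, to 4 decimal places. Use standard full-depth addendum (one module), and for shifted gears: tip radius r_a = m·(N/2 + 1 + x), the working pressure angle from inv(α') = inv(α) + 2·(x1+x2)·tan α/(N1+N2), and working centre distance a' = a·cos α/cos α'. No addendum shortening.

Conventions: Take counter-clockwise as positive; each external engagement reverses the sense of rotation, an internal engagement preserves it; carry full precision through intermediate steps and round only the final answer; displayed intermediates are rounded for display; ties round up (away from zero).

single-mesh involute tooth geometry (41T engaging 21T at module 1.513)
base radii: r_b1 = 29.482680, r_b2 = 15.100885
tip radii: r_a1 = 32.529500, r_a2 = 17.399500
no profile shift: α' = α, a' = a
action lengths: √(r_a1²−r_b1²) = 13.745543, √(r_a2²−r_b2²) = 8.643256
base pitch p_b = π·m·cos α = 4.518174
CR = (13.745543 + 8.643256 − 46.903000·sin 18.09400°)/4.518174 = 1.731188
contact ratio ≈ 1.7312

1.7312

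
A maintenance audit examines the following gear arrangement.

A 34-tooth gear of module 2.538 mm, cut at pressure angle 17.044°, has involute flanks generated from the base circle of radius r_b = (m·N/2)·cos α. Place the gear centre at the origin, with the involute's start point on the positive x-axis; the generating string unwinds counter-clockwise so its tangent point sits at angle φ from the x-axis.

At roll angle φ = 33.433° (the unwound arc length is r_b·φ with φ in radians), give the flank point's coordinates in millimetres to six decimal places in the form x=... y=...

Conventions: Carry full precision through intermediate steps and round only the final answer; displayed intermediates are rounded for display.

recognized (one wheel, involute flank): single-mesh tooth geometry, m = 2.538, N = 34
pitch radius r_p = m·N/2 = 2.538·34/2 = 43.146000
base radius r_b = r_p·cos α = 43.146000·cos 17.044° = 41.251025
roll angle φ = 33.433° = 0.58351593 rad
x = r_b·(cos φ + φ·sin φ) = 47.687236
y = r_b·(sin φ − φ·cos φ) = 2.640047

x=47.687236 y=2.640047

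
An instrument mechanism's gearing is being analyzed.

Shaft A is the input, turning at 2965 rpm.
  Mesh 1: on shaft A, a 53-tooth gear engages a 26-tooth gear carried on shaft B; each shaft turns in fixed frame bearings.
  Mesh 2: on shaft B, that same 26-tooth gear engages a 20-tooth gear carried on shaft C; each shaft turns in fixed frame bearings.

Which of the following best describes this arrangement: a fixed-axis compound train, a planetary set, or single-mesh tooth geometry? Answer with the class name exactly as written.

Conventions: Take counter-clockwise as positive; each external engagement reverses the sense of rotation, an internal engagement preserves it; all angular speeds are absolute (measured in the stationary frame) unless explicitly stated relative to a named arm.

topology: fixed-axis compound train — 2 meshes, A→C
classification: fixed-axis compound train

fixed-axis compound train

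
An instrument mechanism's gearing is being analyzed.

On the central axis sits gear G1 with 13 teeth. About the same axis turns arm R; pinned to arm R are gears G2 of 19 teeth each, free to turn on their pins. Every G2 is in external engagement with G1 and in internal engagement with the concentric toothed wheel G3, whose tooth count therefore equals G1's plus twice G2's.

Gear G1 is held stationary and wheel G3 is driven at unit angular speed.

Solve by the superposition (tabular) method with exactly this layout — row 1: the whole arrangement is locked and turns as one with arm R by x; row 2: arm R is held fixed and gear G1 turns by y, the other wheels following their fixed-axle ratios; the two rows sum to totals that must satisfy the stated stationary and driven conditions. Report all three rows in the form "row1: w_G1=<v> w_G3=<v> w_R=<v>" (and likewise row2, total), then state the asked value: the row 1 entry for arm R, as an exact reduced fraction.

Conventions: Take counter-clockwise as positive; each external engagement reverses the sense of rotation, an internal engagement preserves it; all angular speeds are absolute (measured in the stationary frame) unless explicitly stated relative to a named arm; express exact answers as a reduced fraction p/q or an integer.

row1: w_G1=51/64 w_G3=51/64 w_R=51/64
row2: w_G1=-51/64 w_G3=13/64 w_R=0
total: w_G1=0 w_G3=1 w_R=51/64
asked value: 51/64

topology: planetary set — G1 13T / G2 19T / G3 51T, arm = carrier (Willis)
superposition row 1 [locked train]: every member turns x
superposition row 2 [arm held]: sun y, ring −(13/51)·y, arm 0
boundary: total ω_sun = x + y = 0 and total ω_ring = x − (13/51)·y = 1  ⇒  y = -51/64, x = 51/64
row 2 ring = −(13/51)·(-51/64) = 13/64
totals (row 1 + row 2): sun 51/64 + (-51/64) = 0, ring 51/64 + 13/64 = 1, arm 51/64 + 0 = 51/64
asked cell (row1, arm) = 51/64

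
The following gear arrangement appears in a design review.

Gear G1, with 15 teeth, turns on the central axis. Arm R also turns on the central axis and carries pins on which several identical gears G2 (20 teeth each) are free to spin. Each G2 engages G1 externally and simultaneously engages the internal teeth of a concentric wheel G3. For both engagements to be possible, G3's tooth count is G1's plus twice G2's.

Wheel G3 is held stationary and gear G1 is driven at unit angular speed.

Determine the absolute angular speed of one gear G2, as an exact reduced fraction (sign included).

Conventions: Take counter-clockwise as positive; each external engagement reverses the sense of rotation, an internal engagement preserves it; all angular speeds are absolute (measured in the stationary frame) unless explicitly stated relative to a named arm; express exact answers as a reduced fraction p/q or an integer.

-3/8

topology: planetary set — G1 15T / G2 20T / G3 55T, arm = carrier (Willis)
ring teeth: 15 + 2·20 = 55
15(ω_sun−ω_arm) = −55(ω_ring−ω_arm),  ω_ring = 0, ω_sun = 1
15(1−ω_arm) = −55(0−ω_arm)  ⇒  70·ω_arm = 15  ⇒  ω_arm = 3/14
sun–planet mesh: 15·(1−3/14) = −20·(ω_p−ω_arm)  ⇒  ω_p−ω_arm = -33/56
ω_p = 3/14 − 33/56 = -3/8
exact speed ratio = -3/8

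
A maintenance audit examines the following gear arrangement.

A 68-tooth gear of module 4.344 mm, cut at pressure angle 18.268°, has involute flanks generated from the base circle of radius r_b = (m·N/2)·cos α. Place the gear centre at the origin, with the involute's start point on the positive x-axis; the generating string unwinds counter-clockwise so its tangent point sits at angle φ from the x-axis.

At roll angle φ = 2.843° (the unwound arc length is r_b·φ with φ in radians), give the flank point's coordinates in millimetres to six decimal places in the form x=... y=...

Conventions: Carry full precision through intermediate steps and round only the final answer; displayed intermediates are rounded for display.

single-mesh involute tooth geometry (68T wheel at module 4.344)
pitch radius r_p = m·N/2 = 4.344·68/2 = 147.696000
base radius r_b = r_p·cos α = 147.696000·cos 18.268° = 140.252224
roll angle φ = 2.843° = 0.04961971 rad
x = r_b·(cos φ + φ·sin φ) = 140.424777
y = r_b·(sin φ − φ·cos φ) = 0.005710

x=140.424777 y=0.005710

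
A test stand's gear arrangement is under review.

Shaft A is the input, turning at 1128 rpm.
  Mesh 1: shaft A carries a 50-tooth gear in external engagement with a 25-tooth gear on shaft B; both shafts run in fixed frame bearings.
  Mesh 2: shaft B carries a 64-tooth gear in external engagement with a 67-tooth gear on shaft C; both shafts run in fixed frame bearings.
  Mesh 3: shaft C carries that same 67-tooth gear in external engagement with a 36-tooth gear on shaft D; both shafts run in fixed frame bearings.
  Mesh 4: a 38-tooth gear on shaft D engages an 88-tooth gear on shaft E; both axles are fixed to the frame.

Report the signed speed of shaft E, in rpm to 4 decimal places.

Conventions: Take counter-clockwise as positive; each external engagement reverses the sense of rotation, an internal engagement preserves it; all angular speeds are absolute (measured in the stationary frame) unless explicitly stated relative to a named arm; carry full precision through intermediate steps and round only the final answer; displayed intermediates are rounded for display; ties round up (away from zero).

+1731.8788 rpm

class = fixed-axis compound train [4 meshes; 4 ratios multiply, 4 sense flips]
mesh 1 [50T→25T]: ω = 1128.0000×50/25 = 2256.0000 rpm, sense flips to −
mesh 2 [64T→67T]: ω = 2256.0000×64/67 = 2154.9851 rpm, sense flips to +
mesh 3 [67T→36T]: ω = 2154.9851×67/36 = 4010.6667 rpm, sense flips to −
mesh 4 [38T→88T]: ω = 4010.6667×38/88 = 1731.8788 rpm, sense flips to +
signed output speed = +1731.8788 rpm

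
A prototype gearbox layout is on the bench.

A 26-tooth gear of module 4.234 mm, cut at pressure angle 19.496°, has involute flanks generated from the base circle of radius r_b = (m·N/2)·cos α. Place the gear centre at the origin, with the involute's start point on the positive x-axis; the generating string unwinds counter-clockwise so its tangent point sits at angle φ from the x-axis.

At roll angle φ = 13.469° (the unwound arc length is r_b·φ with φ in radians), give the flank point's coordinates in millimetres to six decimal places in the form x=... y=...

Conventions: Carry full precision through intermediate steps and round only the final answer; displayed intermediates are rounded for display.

x=53.300072 y=0.223443

recognized (one wheel, involute flank): single-mesh tooth geometry, m = 4.234, N = 26
pitch radius r_p = m·N/2 = 4.234·26/2 = 55.042000
base radius r_b = r_p·cos α = 55.042000·cos 19.496° = 51.886156
roll angle φ = 13.469° = 0.23507840 rad
x = r_b·(cos φ + φ·sin φ) = 53.300072
y = r_b·(sin φ − φ·cos φ) = 0.223443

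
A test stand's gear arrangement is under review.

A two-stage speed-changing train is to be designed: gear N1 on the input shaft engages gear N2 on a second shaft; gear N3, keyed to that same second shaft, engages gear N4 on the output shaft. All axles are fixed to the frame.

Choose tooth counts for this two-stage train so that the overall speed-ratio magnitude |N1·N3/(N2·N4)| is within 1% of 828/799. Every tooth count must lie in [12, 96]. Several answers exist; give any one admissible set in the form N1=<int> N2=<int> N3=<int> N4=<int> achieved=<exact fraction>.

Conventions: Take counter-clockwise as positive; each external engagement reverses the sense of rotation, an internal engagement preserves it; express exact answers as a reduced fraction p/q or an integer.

class = fixed-axis compound train [2-stage, 828/799 wanted]
target = 828/799 in lowest terms: an exact hit needs N1·N3 = k·828 and N2·N4 = k·799 for one integer k, every count in [12, 96]; additionally prefer no 1:1 stage (N1 ≠ N2, N3 ≠ N4)
k = 1: N1·N3 = 828 = 12·69, N2·N4 = 799 = 17·47
achieved = 12·69/(17·47) = 828/799; |achieved − target| = 0 ≤ 207/19975 ✓

N1=12 N2=17 N3=69 N4=47 achieved=828/799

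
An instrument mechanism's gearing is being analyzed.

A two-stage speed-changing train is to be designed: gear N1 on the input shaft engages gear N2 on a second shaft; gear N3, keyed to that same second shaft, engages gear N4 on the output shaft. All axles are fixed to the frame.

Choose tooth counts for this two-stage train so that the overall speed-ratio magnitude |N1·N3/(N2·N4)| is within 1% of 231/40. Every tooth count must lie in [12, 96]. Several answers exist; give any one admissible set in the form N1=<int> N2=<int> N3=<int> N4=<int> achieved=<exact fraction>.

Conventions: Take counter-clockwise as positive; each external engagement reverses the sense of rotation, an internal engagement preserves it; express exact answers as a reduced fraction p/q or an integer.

N1=18 N2=12 N3=77 N4=20 achieved=231/40

class = fixed-axis compound train [2-stage, 231/40 wanted]
target = 231/40 in lowest terms: an exact hit needs N1·N3 = k·231 and N2·N4 = k·40 for one integer k, every count in [12, 96]; additionally prefer no 1:1 stage (N1 ≠ N2, N3 ≠ N4)
k = 1…5: no 1:1-free in-range split of k·231 and k·40 into factor pairs; take k = 6
k = 6: N1·N3 = 1386 = 18·77, N2·N4 = 240 = 12·20
achieved = 18·77/(12·20) = 231/40; |achieved − target| = 0 ≤ 231/4000 ✓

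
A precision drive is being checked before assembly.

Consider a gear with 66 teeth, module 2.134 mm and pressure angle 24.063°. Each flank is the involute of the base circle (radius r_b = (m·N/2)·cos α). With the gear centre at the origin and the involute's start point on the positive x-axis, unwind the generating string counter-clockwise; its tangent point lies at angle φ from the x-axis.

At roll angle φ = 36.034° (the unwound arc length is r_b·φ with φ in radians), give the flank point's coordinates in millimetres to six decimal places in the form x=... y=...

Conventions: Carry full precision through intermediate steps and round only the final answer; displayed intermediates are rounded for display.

topology: single-mesh involute geometry — m = 2.134, N = 66
pitch radius r_p = m·N/2 = 2.134·66/2 = 70.422000
base radius r_b = r_p·cos α = 70.422000·cos 24.063° = 64.302164
roll angle φ = 36.034° = 0.62891194 rad
x = r_b·(cos φ + φ·sin φ) = 75.788787
y = r_b·(sin φ − φ·cos φ) = 5.123869

x=75.788787 y=5.123869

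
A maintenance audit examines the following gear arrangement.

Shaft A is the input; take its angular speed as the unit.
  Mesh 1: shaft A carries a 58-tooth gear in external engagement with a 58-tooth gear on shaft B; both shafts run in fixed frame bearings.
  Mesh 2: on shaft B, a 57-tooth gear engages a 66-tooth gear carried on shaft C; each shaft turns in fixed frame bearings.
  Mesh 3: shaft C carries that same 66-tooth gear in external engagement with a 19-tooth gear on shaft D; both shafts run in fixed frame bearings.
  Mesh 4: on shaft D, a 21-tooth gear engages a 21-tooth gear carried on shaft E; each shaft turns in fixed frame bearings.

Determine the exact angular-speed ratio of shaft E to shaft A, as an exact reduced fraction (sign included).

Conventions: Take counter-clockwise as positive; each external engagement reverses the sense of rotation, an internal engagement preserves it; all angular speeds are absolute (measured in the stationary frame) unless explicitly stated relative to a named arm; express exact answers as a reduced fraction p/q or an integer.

class = fixed-axis compound train [4 meshes; 4 ratios multiply, 4 sense flips]
mesh 1 [58T→58T]: running ratio 1, sense −
mesh 2 [57T→66T]: running ratio 19/22, sense +
mesh 3 [66T→19T]: running ratio 3, sense −
mesh 4 [21T→21T]: running ratio 3, sense +
ω_out/ω_in = 3

3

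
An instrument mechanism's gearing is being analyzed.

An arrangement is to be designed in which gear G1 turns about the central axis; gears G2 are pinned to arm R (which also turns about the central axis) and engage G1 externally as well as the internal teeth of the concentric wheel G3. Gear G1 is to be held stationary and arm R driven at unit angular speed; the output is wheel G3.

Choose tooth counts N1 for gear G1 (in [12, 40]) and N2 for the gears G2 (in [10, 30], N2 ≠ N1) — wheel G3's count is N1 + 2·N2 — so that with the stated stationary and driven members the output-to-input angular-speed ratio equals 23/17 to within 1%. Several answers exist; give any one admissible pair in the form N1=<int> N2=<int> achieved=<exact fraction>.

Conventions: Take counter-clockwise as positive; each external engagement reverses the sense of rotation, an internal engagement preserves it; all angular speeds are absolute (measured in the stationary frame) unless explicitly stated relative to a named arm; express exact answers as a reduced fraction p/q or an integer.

N1=12 N2=11 achieved=23/17

class = planetary set [ratio 23/17 wanted; Willis about the carrier]
Willis with ω_sun = 0: ω_ring/ω_arm = (N1+N3)/N3; set equal to 23/17  ⇒  N3/N1 = 1/(23/17 − 1) = 17/6
N3 = N1 + 2·N2  ⇒  N2/N1 = (N3/N1 − 1)/2 = (17/6 − 1)/2 = 11/12
smallest multiple with N1 ≥ 12 and N2 ≥ 10: k = 1  ⇒  N1 = 1·12 = 12, N2 = 1·11 = 11 (N1 ≤ 40, N2 ≤ 30, N2 ≠ N1 ✓), N3 = 12 + 2·11 = 34
check: (N1+N3)/N3 with N1 = 12, N3 = 34 gives 23/17; |achieved − target| = 0 ≤ 23/1700 ✓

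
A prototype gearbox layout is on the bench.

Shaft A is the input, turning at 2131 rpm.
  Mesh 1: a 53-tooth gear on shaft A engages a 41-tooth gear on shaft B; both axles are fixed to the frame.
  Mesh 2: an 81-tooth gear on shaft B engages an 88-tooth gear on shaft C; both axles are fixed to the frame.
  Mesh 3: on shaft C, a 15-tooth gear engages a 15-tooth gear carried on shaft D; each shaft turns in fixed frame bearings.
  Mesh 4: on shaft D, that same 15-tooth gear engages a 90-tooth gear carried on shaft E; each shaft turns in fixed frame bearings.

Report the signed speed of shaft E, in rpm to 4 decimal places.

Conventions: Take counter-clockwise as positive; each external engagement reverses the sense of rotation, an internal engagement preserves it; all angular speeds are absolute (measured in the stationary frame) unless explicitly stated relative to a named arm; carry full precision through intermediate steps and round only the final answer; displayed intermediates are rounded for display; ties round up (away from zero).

4-mesh fixed-axis compound train (all bearings frame-fixed)
mesh 1 [53T→41T]: ω = 2131.0000×53/41 = 2754.7073 rpm, sense flips to −
mesh 2 [81T→88T]: ω = 2754.7073×81/88 = 2535.5829 rpm, sense flips to +
mesh 3 [15T→15T]: ω = 2535.5829×15/15 = 2535.5829 rpm, sense flips to −
mesh 4 [15T→90T]: ω = 2535.5829×15/90 = 422.5971 rpm, sense flips to +
signed output speed = +422.5971 rpm

+422.5971 rpm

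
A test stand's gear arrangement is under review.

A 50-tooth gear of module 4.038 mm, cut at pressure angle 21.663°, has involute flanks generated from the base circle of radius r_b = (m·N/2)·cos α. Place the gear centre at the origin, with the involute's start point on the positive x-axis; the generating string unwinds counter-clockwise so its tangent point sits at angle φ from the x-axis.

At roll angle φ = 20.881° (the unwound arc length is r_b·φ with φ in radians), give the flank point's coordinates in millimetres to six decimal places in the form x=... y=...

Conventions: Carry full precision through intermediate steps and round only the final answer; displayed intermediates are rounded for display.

x=99.845157 y=1.493761

single-mesh involute tooth geometry (50T wheel at module 4.038)
pitch radius r_p = m·N/2 = 4.038·50/2 = 100.950000
base radius r_b = r_p·cos α = 100.950000·cos 21.663° = 93.820018
roll angle φ = 20.881° = 0.36444220 rad
x = r_b·(cos φ + φ·sin φ) = 99.845157
y = r_b·(sin φ − φ·cos φ) = 1.493761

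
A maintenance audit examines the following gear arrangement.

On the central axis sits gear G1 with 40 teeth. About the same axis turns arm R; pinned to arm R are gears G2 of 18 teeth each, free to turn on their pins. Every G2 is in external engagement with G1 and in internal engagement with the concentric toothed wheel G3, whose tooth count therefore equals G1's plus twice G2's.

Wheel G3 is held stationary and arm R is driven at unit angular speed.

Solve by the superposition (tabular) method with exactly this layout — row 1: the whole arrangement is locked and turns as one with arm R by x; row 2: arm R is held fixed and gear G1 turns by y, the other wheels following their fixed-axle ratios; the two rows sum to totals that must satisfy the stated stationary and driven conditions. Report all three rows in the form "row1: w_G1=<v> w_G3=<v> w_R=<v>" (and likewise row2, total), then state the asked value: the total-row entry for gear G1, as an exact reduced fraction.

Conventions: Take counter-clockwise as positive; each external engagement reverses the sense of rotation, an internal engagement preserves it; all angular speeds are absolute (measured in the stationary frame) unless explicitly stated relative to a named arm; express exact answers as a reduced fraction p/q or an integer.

class = planetary set [G3 = 40+2·18 = 76; Willis about the carrier]
row 1: whole set turns with the arm by x
row 2 — arm fixed, fixed-axis ratios: sun y, ring −(40/76)·y, arm 0
boundary: total ω_ring = x − (40/76)·y = 0 and total ω_arm = x = 1  ⇒  y = 19/10, x = 1
row 2 ring = −(40/76)·19/10 = -1
totals (row 1 + row 2): sun 1 + 19/10 = 29/10, ring 1 + (-1) = 0, arm 1 + 0 = 1
asked cell (total, sun) = 29/10

row1: w_G1=1 w_G3=1 w_R=1
row2: w_G1=19/10 w_G3=-1 w_R=0
total: w_G1=29/10 w_G3=0 w_R=1
asked value: 29/10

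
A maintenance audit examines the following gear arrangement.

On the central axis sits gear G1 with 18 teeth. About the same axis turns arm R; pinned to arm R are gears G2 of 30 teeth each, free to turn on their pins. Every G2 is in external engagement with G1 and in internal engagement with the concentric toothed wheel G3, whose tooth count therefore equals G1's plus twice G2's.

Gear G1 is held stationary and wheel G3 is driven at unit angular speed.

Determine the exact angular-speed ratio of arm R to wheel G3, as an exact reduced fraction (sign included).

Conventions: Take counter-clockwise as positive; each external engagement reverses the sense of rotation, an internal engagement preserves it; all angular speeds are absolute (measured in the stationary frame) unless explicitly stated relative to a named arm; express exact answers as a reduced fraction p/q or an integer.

topology: planetary set — G1 18T / G2 30T / G3 78T, arm = carrier (Willis)
ring teeth: 18 + 2·30 = 78
18(ω_sun−ω_arm) = −78(ω_ring−ω_arm),  ω_sun = 0, ω_ring = 1
18(0−ω_arm) = −78(1−ω_arm)  ⇒  96·ω_arm = 78  ⇒  ω_arm = 13/16
ω_out/ω_in = 13/16

13/16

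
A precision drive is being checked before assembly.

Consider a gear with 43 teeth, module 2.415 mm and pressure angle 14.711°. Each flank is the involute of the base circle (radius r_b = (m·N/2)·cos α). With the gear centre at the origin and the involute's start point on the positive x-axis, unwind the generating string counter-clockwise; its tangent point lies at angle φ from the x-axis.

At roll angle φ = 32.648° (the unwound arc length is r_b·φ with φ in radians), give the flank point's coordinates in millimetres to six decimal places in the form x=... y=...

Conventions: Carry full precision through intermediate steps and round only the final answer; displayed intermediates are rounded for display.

single-mesh involute tooth geometry (43T wheel at module 2.415)
pitch radius r_p = m·N/2 = 2.415·43/2 = 51.922500
base radius r_b = r_p·cos α = 51.922500·cos 14.711° = 50.220429
roll angle φ = 32.648° = 0.56981509 rad
x = r_b·(cos φ + φ·sin φ) = 57.723488
y = r_b·(sin φ − φ·cos φ) = 2.997740

x=57.723488 y=2.997740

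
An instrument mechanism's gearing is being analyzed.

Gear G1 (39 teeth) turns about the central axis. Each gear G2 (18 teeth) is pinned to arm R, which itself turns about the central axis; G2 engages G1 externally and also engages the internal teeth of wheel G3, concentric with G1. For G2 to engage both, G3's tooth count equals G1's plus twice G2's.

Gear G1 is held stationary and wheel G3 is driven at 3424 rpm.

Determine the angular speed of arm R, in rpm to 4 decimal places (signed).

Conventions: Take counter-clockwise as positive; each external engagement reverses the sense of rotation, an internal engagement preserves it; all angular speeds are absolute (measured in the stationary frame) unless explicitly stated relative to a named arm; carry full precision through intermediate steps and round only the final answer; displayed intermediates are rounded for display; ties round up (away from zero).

+2252.6316 rpm

planetary set (39T centre, 18T on arm, 75T internal) — Willis relation
normalise by the input: solve with ω_ring = 1, then scale by 3424 rpm
ring teeth: 39 + 2·18 = 75
39(ω_sun−ω_arm) = −75(ω_ring−ω_arm),  ω_sun = 0, ω_ring = 1
39(0−ω_arm) = −75(1−ω_arm)  ⇒  114·ω_arm = 75  ⇒  ω_arm = 25/38
scale: ω_arm = 25/38 × 3424 rpm = +2252.6316 rpm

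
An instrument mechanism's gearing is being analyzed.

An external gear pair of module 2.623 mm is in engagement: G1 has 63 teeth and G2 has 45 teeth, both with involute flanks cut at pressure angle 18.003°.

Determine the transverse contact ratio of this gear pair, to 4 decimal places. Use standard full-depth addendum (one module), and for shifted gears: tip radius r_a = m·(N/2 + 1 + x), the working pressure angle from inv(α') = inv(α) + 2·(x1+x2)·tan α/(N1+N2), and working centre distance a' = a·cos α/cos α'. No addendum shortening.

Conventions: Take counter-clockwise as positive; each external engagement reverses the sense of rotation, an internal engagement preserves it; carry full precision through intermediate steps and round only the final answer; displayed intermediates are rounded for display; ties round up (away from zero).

1.8827

topology: single-mesh involute geometry — m = 2.623, 63T/45T pair
base radii: r_b1 = 78.579232, r_b2 = 56.128023
tip radii: r_a1 = 85.247500, r_a2 = 61.640500
no profile shift: α' = α, a' = a
action lengths: √(r_a1²−r_b1²) = 33.052088, √(r_a2²−r_b2²) = 25.479330
base pitch p_b = π·m·cos α = 7.836950
CR = (33.052088 + 25.479330 − 141.642000·sin 18.00300°)/7.836950 = 1.882694
contact ratio ≈ 1.8827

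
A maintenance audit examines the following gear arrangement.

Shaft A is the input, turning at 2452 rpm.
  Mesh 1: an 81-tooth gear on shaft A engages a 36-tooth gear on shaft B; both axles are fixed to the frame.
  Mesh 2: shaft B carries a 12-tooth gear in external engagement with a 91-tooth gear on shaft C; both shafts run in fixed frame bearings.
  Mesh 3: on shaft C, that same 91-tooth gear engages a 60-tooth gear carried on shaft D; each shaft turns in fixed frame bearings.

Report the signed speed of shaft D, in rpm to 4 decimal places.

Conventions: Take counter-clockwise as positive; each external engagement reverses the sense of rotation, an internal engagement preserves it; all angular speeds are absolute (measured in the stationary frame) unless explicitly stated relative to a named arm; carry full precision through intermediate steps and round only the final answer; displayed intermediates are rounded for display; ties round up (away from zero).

-1103.4000 rpm

3-mesh fixed-axis compound train (all bearings frame-fixed)
mesh 1 [81T→36T]: ω = 2452.0000×81/36 = 5517.0000 rpm, sense flips to −
mesh 2 [12T→91T]: ω = 5517.0000×12/91 = 727.5165 rpm, sense flips to +
mesh 3 [91T→60T]: ω = 727.5165×91/60 = 1103.4000 rpm, sense flips to −
signed output speed = -1103.4000 rpm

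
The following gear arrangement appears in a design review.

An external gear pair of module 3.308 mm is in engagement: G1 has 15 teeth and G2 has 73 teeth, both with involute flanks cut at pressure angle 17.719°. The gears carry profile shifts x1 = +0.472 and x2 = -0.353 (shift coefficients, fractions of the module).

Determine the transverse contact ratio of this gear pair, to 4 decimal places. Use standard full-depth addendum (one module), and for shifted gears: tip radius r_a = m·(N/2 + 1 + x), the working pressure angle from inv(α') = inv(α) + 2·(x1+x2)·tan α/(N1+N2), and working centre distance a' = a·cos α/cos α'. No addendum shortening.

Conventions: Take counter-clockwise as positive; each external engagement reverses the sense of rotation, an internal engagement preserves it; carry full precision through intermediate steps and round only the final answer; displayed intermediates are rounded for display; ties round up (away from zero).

single-mesh involute tooth geometry (15T engaging 73T at module 3.308)
base radii: r_b1 = 23.633029, r_b2 = 115.014073
tip radii: r_a1 = 29.679376, r_a2 = 122.882276
inv(α') = inv(17.719°) + 2·(+0.472-0.353)·tan α/(15+73) = 0.01111536  ⇒  α' = 18.19046°
a' = a·cos α / cos α' = 145.5520·cos 17.719°/cos 18.19046° = 145.940626
action lengths: √(r_a1²−r_b1²) = 17.953978, √(r_a2²−r_b2²) = 43.264498
base pitch p_b = π·m·cos α = 9.899380
CR = (17.953978 + 43.264498 − 145.940626·sin 18.19046°)/9.899380 = 1.581836
contact ratio ≈ 1.5818

1.5818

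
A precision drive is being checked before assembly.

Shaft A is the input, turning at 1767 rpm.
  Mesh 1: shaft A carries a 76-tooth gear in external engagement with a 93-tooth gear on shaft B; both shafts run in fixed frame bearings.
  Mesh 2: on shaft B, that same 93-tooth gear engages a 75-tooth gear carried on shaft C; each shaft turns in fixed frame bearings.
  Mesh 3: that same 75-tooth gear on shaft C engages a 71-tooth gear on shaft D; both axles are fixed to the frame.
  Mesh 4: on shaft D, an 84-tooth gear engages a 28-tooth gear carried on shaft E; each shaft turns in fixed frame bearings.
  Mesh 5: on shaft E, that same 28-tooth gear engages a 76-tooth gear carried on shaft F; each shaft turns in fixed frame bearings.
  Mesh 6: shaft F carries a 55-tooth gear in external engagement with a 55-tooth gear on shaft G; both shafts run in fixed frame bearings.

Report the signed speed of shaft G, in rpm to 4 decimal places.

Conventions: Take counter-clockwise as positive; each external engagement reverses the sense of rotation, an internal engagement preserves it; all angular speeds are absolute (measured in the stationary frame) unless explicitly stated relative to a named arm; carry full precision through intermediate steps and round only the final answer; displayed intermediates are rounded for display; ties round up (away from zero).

6-mesh fixed-axis compound train (all bearings frame-fixed)
mesh 1 [76T→93T]: ω = 1767.0000×76/93 = 1444.0000 rpm, sense flips to −
mesh 2 [93T→75T]: ω = 1444.0000×93/75 = 1790.5600 rpm, sense flips to +
mesh 3 [75T→71T]: ω = 1790.5600×75/71 = 1891.4366 rpm, sense flips to −
mesh 4 [84T→28T]: ω = 1891.4366×84/28 = 5674.3099 rpm, sense flips to +
mesh 5 [28T→76T]: ω = 5674.3099×28/76 = 2090.5352 rpm, sense flips to −
mesh 6 [55T→55T]: ω = 2090.5352×55/55 = 2090.5352 rpm, sense flips to +
signed output speed = +2090.5352 rpm

+2090.5352 rpm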